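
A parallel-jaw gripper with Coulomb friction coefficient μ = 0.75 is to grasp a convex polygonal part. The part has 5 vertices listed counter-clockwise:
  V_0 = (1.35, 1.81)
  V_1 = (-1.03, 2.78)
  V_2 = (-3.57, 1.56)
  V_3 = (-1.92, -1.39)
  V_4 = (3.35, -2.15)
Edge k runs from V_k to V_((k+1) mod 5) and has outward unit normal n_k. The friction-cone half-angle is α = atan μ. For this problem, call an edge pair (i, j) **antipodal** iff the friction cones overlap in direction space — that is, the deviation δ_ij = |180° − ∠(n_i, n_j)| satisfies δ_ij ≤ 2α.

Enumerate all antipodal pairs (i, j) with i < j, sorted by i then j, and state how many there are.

α = atan 0.75 = 36.87°;  2α = 73.74°
n_0 = (+0.3774, +0.9260)
n_1 = (-0.4330, +0.9014)
n_2 = (-0.8728, -0.4882)
n_3 = (-0.1427, -0.9898)
n_4 = (+0.8926, +0.4508)
  (0,1): δ = 132.17°  ·
  (0,2): δ = 38.61°  ✓
  (0,3): δ = 13.97°  ✓
  (0,4): δ = 138.97°  ·
  (1,2): δ = 86.44°  ·
  (1,3): δ = 33.86°  ✓
  (1,4): δ = 91.14°  ·
  (2,3): δ = 127.43°  ·
  (2,4): δ = 2.42°  ✓
  (3,4): δ = 55.00°  ✓
antipodal pairs: 5

count = 5; pairs: (0,2), (0,3), (1,3), (2,4), (3,4)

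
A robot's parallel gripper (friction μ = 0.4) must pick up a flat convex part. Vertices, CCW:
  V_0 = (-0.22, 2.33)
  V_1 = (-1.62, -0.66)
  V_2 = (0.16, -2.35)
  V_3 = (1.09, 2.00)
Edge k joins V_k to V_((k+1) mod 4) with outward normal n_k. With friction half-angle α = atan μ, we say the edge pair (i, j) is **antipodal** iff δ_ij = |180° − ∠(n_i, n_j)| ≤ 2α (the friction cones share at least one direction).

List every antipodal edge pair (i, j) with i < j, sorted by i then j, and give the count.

α = atan 0.4 = 21.80°;  2α = 43.60°
n_0 = (-0.9056, +0.4240)
n_1 = (-0.6885, -0.7252)
n_2 = (+0.9779, -0.2091)
n_3 = (+0.2443, +0.9697)
  (0,1): δ = 108.42°  ·
  (0,2): δ = 13.02°  ✓
  (0,3): δ = 100.95°  ·
  (1,2): δ = 58.55°  ·
  (1,3): δ = 29.38°  ✓
  (2,3): δ = 92.07°  ·
antipodal pairs: 2

count = 2; pairs: (0,2), (1,3)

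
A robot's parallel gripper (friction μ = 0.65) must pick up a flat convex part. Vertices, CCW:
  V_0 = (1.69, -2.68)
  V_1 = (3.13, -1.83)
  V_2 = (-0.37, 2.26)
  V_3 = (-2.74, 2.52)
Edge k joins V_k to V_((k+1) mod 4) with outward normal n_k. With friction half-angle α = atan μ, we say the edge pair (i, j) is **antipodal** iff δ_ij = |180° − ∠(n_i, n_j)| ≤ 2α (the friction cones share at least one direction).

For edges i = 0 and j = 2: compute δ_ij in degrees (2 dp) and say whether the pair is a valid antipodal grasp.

α = atan 0.65 = 33.02°;  2α = 66.05°
edge 0: e_0 = (+1.44, +0.85);  n_0 = (+0.5083, -0.8612)
edge 2: e_2 = (-2.37, +0.26);  n_2 = (+0.1091, +0.9940)
∠(n_0, n_2) = 143.19°
δ = |180° − 143.19°| = 36.81°
36.81° ≤ 2α = 66.05°  →  valid

δ = 36.81°, valid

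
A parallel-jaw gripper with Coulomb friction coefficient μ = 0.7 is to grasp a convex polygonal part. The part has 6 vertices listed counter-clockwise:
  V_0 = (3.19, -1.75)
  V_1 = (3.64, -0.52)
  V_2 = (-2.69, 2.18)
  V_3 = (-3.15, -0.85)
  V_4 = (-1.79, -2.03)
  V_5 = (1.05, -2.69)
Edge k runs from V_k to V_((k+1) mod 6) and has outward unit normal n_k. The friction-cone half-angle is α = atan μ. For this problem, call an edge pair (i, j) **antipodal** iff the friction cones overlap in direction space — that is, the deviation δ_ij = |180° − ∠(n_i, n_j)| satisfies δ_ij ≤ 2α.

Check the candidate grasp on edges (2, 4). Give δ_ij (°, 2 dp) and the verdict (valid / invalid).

δ = 94.45°, invalid

α = atan 0.7 = 34.99°;  2α = 69.98°
edge 2: e_2 = (-0.46, -3.03);  n_2 = (-0.9887, +0.1501)
edge 4: e_4 = (+2.84, -0.66);  n_4 = (-0.2264, -0.9740)
∠(n_2, n_4) = 85.55°
δ = |180° − 85.55°| = 94.45°
94.45° > 2α = 69.98°  →  invalid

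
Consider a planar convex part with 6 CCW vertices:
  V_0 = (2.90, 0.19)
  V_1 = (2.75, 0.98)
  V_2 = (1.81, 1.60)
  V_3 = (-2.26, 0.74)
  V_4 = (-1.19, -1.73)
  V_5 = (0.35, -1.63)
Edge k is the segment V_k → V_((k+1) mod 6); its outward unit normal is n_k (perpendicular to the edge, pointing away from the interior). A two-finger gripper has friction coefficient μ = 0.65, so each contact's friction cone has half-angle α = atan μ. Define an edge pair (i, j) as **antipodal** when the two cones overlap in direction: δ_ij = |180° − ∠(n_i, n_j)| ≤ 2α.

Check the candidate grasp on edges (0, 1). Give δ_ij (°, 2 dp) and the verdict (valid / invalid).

δ = 134.16°, invalid

α = atan 0.65 = 33.02°;  2α = 66.05°
edge 0: e_0 = (-0.15, +0.79);  n_0 = (+0.9824, +0.1865)
edge 1: e_1 = (-0.94, +0.62);  n_1 = (+0.5506, +0.8348)
∠(n_0, n_1) = 45.84°
δ = |180° − 45.84°| = 134.16°
134.16° > 2α = 66.05°  →  invalid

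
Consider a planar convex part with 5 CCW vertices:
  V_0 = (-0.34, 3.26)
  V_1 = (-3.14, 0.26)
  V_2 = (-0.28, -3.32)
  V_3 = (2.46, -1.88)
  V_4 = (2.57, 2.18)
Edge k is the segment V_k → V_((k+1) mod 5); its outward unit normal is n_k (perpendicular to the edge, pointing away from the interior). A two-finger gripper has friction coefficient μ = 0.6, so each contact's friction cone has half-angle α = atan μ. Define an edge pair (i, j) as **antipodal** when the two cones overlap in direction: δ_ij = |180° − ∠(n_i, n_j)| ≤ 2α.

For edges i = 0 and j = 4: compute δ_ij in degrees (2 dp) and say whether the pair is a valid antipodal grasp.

α = atan 0.6 = 30.96°;  2α = 61.93°
edge 0: e_0 = (-2.80, -3.00);  n_0 = (-0.7311, +0.6823)
edge 4: e_4 = (-2.91, +1.08);  n_4 = (+0.3479, +0.9375)
∠(n_0, n_4) = 67.34°
δ = |180° − 67.34°| = 112.66°
112.66° > 2α = 61.93°  →  invalid

δ = 112.66°, invalid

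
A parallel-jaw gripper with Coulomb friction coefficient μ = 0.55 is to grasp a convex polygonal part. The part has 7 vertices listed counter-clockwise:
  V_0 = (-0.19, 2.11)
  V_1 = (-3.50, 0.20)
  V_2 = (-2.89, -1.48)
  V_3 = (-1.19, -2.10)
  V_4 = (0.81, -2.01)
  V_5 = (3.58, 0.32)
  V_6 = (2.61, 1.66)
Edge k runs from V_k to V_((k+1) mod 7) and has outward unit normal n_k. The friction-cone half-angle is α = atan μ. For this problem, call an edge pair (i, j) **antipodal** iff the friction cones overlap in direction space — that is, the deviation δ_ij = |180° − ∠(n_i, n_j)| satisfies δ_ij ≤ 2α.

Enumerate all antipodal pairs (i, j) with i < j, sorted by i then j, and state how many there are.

α = atan 0.55 = 28.81°;  2α = 57.62°
n_0 = (-0.4998, +0.8661)
n_1 = (-0.9400, -0.3413)
n_2 = (-0.3426, -0.9395)
n_3 = (+0.0450, -0.9990)
n_4 = (+0.6437, -0.7653)
n_5 = (+0.8100, +0.5864)
n_6 = (+0.1587, +0.9873)
  (0,1): δ = 100.03°  ·
  (0,2): δ = 50.02°  ✓
  (0,3): δ = 27.41°  ✓
  (0,4): δ = 10.08°  ✓
  (0,5): δ = 95.91°  ·
  (0,6): δ = 140.88°  ·
  (1,2): δ = 129.99°  ·
  (1,3): δ = 107.38°  ·
  (1,4): δ = 69.89°  ·
  (1,5): δ = 15.94°  ✓
  (1,6): δ = 60.91°  ·
  (2,3): δ = 157.39°  ·
  (2,4): δ = 119.89°  ·
  (2,5): δ = 34.06°  ✓
  (2,6): δ = 10.91°  ✓
  (3,4): δ = 142.51°  ·
  (3,5): δ = 56.68°  ✓
  (3,6): δ = 11.71°  ✓
  (4,5): δ = 94.17°  ·
  (4,6): δ = 49.20°  ✓
  (5,6): δ = 135.03°  ·
antipodal pairs: 9

count = 9; pairs: (0,2), (0,3), (0,4), (1,5), (2,5), (2,6), (3,5), (3,6), (4,6)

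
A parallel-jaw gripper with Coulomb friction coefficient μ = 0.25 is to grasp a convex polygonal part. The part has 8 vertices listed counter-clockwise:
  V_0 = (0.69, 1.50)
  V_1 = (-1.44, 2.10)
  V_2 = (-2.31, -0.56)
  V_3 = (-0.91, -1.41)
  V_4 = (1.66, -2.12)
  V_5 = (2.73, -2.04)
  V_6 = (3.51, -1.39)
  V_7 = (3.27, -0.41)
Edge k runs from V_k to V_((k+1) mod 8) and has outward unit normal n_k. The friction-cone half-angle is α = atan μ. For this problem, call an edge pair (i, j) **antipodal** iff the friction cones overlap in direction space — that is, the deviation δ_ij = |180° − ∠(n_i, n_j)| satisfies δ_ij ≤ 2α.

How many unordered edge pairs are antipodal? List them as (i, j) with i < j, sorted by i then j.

count = 5; pairs: (0,2), (0,3), (0,4), (2,7), (3,7)

α = atan 0.25 = 14.04°;  2α = 28.07°
n_0 = (+0.2711, +0.9625)
n_1 = (-0.9505, +0.3109)
n_2 = (-0.5190, -0.8548)
n_3 = (-0.2663, -0.9639)
n_4 = (+0.0746, -0.9972)
n_5 = (+0.6402, -0.7682)
n_6 = (+0.9713, +0.2379)
n_7 = (+0.5950, +0.8037)
  (0,1): δ = 92.38°  ·
  (0,2): δ = 15.53°  ✓
  (0,3): δ = 0.29°  ✓
  (0,4): δ = 20.01°  ✓
  (0,5): δ = 55.54°  ·
  (0,6): δ = 119.49°  ·
  (0,7): δ = 159.22°  ·
  (1,2): δ = 103.15°  ·
  (1,3): δ = 87.33°  ·
  (1,4): δ = 67.61°  ·
  (1,5): δ = 32.08°  ·
  (1,6): δ = 31.87°  ·
  (1,7): δ = 71.60°  ·
  (2,3): δ = 164.18°  ·
  (2,4): δ = 144.46°  ·
  (2,5): δ = 108.93°  ·
  (2,6): δ = 44.98°  ·
  (2,7): δ = 5.25°  ✓
  (3,4): δ = 160.28°  ·
  (3,5): δ = 124.75°  ·
  (3,6): δ = 60.80°  ·
  (3,7): δ = 21.07°  ✓
  (4,5): δ = 144.47°  ·
  (4,6): δ = 80.52°  ·
  (4,7): δ = 40.79°  ·
  (5,6): δ = 116.04°  ·
  (5,7): δ = 76.32°  ·
  (6,7): δ = 140.27°  ·
antipodal pairs: 5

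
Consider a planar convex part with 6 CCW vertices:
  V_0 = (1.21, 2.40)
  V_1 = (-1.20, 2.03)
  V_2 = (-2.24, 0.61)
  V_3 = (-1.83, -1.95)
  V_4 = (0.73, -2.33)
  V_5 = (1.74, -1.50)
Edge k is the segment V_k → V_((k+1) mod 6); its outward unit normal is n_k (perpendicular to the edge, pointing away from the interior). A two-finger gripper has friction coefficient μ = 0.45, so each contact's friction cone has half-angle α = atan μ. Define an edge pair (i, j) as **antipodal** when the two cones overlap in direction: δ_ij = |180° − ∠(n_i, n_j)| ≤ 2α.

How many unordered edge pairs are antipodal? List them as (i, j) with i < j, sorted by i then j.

count = 5; pairs: (0,3), (0,4), (1,4), (1,5), (2,5)

α = atan 0.45 = 24.23°;  2α = 48.46°
n_0 = (-0.1517, +0.9884)
n_1 = (-0.8068, +0.5909)
n_2 = (-0.9874, -0.1581)
n_3 = (-0.1468, -0.9892)
n_4 = (+0.6349, -0.7726)
n_5 = (+0.9909, +0.1347)
  (0,1): δ = 134.95°  ·
  (0,2): δ = 89.63°  ·
  (0,3): δ = 17.17°  ✓
  (0,4): δ = 30.68°  ✓
  (0,5): δ = 89.01°  ·
  (1,2): δ = 134.68°  ·
  (1,3): δ = 62.22°  ·
  (1,4): δ = 14.37°  ✓
  (1,5): δ = 43.96°  ✓
  (2,3): δ = 107.54°  ·
  (2,4): δ = 59.69°  ·
  (2,5): δ = 1.36°  ✓
  (3,4): δ = 132.14°  ·
  (3,5): δ = 73.82°  ·
  (4,5): δ = 121.67°  ·
antipodal pairs: 5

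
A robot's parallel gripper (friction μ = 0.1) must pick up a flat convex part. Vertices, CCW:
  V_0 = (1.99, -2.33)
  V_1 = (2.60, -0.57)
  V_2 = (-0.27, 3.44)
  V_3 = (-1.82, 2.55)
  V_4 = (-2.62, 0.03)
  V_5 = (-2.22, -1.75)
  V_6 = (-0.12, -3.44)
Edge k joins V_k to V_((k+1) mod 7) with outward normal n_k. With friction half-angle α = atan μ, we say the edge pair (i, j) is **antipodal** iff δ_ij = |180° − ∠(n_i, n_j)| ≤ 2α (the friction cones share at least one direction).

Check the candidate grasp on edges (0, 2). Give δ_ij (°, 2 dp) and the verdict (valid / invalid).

α = atan 0.1 = 5.71°;  2α = 11.42°
edge 0: e_0 = (+0.61, +1.76);  n_0 = (+0.9449, -0.3275)
edge 2: e_2 = (-1.55, -0.89);  n_2 = (-0.4979, +0.8672)
∠(n_0, n_2) = 138.98°
δ = |180° − 138.98°| = 41.02°
41.02° > 2α = 11.42°  →  invalid

δ = 41.02°, invalid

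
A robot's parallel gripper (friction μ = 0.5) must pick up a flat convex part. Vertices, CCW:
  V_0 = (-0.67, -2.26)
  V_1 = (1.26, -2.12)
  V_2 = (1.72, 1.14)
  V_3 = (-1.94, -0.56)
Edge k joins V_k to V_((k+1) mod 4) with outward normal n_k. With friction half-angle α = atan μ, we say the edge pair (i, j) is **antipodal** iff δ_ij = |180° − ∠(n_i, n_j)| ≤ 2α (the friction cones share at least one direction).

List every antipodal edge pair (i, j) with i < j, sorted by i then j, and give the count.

count = 2; pairs: (0,2), (1,3)

α = atan 0.5 = 26.57°;  2α = 53.13°
n_0 = (+0.0723, -0.9974)
n_1 = (+0.9902, -0.1397)
n_2 = (-0.4213, +0.9069)
n_3 = (-0.8011, -0.5985)
  (0,1): δ = 102.18°  ·
  (0,2): δ = 20.77°  ✓
  (0,3): δ = 122.61°  ·
  (1,2): δ = 57.05°  ·
  (1,3): δ = 44.79°  ✓
  (2,3): δ = 78.15°  ·
antipodal pairs: 2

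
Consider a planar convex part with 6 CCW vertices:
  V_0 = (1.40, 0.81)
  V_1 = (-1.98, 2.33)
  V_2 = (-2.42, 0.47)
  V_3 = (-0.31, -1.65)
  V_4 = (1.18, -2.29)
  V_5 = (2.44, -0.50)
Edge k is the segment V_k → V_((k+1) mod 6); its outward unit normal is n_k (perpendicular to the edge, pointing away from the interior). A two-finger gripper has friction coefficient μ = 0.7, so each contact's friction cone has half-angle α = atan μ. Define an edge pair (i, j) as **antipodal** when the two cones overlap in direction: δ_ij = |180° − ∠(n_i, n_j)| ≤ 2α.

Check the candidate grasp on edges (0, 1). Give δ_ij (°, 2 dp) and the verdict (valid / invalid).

α = atan 0.7 = 34.99°;  2α = 69.98°
edge 0: e_0 = (-3.38, +1.52);  n_0 = (+0.4101, +0.9120)
edge 1: e_1 = (-0.44, -1.86);  n_1 = (-0.9731, +0.2302)
∠(n_0, n_1) = 100.90°
δ = |180° − 100.90°| = 79.10°
79.10° > 2α = 69.98°  →  invalid

δ = 79.10°, invalid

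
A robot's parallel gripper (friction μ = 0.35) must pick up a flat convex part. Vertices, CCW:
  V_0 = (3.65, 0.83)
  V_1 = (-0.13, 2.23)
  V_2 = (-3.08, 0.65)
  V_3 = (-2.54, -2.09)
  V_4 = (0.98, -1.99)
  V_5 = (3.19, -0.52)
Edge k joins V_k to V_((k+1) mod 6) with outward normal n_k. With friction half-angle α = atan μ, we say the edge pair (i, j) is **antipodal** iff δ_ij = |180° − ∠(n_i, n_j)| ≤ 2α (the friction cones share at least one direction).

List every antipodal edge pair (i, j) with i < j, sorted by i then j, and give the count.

α = atan 0.35 = 19.29°;  2α = 38.58°
n_0 = (+0.3473, +0.9377)
n_1 = (-0.4721, +0.8815)
n_2 = (-0.9811, -0.1934)
n_3 = (+0.0284, -0.9996)
n_4 = (+0.5538, -0.8326)
n_5 = (+0.9466, -0.3225)
  (0,1): δ = 131.50°  ·
  (0,2): δ = 58.53°  ·
  (0,3): δ = 21.95°  ✓
  (0,4): δ = 53.95°  ·
  (0,5): δ = 91.51°  ·
  (1,2): δ = 107.02°  ·
  (1,3): δ = 26.55°  ✓
  (1,4): δ = 5.46°  ✓
  (1,5): δ = 43.01°  ·
  (2,3): δ = 99.52°  ·
  (2,4): δ = 67.52°  ·
  (2,5): δ = 29.97°  ✓
  (3,4): δ = 148.00°  ·
  (3,5): δ = 110.44°  ·
  (4,5): δ = 142.45°  ·
antipodal pairs: 4

count = 4; pairs: (0,3), (1,3), (1,4), (2,5)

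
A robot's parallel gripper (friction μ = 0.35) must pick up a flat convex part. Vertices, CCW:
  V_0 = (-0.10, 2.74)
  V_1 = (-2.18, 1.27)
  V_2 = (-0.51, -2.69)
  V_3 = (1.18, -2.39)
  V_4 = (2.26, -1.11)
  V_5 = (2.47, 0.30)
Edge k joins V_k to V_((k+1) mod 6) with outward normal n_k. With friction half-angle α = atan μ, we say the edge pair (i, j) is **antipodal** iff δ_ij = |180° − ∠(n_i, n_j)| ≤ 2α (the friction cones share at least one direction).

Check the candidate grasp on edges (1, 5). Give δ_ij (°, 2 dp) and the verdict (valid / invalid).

δ = 23.62°, valid

α = atan 0.35 = 19.29°;  2α = 38.58°
edge 1: e_1 = (+1.67, -3.96);  n_1 = (-0.9214, -0.3886)
edge 5: e_5 = (-2.57, +2.44);  n_5 = (+0.6885, +0.7252)
∠(n_1, n_5) = 156.38°
δ = |180° − 156.38°| = 23.62°
23.62° ≤ 2α = 38.58°  →  valid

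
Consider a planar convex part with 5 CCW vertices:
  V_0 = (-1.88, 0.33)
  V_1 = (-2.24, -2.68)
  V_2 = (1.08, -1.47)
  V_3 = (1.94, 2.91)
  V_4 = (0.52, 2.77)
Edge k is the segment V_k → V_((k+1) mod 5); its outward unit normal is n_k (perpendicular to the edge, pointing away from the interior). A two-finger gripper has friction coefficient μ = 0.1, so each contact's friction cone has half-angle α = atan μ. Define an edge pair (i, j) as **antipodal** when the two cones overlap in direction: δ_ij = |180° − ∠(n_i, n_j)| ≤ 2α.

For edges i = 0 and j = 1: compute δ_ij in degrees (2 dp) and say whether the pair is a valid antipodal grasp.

δ = 63.16°, invalid

α = atan 0.1 = 5.71°;  2α = 11.42°
edge 0: e_0 = (-0.36, -3.01);  n_0 = (-0.9929, +0.1188)
edge 1: e_1 = (+3.32, +1.21);  n_1 = (+0.3424, -0.9395)
∠(n_0, n_1) = 116.84°
δ = |180° − 116.84°| = 63.16°
63.16° > 2α = 11.42°  →  invalid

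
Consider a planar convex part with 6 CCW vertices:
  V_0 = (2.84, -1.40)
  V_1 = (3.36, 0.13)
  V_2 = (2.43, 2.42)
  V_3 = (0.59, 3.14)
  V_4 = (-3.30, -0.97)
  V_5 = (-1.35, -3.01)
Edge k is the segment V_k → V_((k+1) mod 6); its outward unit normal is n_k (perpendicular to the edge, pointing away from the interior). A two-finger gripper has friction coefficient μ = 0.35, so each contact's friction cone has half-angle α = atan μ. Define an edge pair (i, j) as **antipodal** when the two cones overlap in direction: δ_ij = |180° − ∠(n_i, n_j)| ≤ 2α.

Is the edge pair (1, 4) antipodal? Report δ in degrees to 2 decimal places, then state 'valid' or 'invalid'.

α = atan 0.35 = 19.29°;  2α = 38.58°
edge 1: e_1 = (-0.93, +2.29);  n_1 = (+0.9265, +0.3763)
edge 4: e_4 = (+1.95, -2.04);  n_4 = (-0.7229, -0.6910)
∠(n_1, n_4) = 158.39°
δ = |180° − 158.39°| = 21.61°
21.61° ≤ 2α = 38.58°  →  valid

δ = 21.61°, valid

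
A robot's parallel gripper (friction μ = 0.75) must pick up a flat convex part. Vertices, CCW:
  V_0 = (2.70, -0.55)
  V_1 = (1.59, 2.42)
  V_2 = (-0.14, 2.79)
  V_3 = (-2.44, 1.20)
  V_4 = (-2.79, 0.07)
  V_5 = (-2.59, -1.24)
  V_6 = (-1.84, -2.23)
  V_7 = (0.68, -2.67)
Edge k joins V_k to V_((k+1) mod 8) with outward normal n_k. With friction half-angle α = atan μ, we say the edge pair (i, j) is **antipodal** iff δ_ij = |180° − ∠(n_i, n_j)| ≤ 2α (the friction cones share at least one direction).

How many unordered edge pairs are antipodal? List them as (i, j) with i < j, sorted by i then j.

α = atan 0.75 = 36.87°;  2α = 73.74°
n_0 = (+0.9367, +0.3501)
n_1 = (+0.2091, +0.9779)
n_2 = (-0.5687, +0.8226)
n_3 = (-0.9552, +0.2959)
n_4 = (-0.9885, -0.1509)
n_5 = (-0.7971, -0.6039)
n_6 = (-0.1720, -0.9851)
n_7 = (+0.7240, -0.6898)
  (0,1): δ = 122.56°  ·
  (0,2): δ = 75.84°  ·
  (0,3): δ = 37.70°  ✓
  (0,4): δ = 11.81°  ✓
  (0,5): δ = 16.65°  ✓
  (0,6): δ = 59.60°  ✓
  (0,7): δ = 115.89°  ·
  (1,2): δ = 133.27°  ·
  (1,3): δ = 95.14°  ·
  (1,4): δ = 69.25°  ✓
  (1,5): δ = 40.78°  ✓
  (1,6): δ = 2.17°  ✓
  (1,7): δ = 58.46°  ✓
  (2,3): δ = 141.87°  ·
  (2,4): δ = 115.98°  ·
  (2,5): δ = 87.51°  ·
  (2,6): δ = 44.56°  ✓
  (2,7): δ = 11.73°  ✓
  (3,4): δ = 154.11°  ·
  (3,5): δ = 125.64°  ·
  (3,6): δ = 82.69°  ·
  (3,7): δ = 26.41°  ✓
  (4,5): δ = 151.53°  ·
  (4,6): δ = 108.58°  ·
  (4,7): δ = 52.30°  ✓
  (5,6): δ = 137.05°  ·
  (5,7): δ = 80.76°  ·
  (6,7): δ = 123.71°  ·
antipodal pairs: 12

count = 12; pairs: (0,3), (0,4), (0,5), (0,6), (1,4), (1,5), (1,6), (1,7), (2,6), (2,7), (3,7), (4,7)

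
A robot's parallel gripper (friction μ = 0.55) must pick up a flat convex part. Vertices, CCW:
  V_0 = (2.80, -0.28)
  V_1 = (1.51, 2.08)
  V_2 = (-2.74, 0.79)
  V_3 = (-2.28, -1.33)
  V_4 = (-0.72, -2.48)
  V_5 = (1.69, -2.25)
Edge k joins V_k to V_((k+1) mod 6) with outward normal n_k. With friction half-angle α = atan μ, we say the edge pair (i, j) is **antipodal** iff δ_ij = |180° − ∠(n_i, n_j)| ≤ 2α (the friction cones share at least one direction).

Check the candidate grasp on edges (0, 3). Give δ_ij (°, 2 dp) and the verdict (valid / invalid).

δ = 24.94°, valid

α = atan 0.55 = 28.81°;  2α = 57.62°
edge 0: e_0 = (-1.29, +2.36);  n_0 = (+0.8775, +0.4796)
edge 3: e_3 = (+1.56, -1.15);  n_3 = (-0.5934, -0.8049)
∠(n_0, n_3) = 155.06°
δ = |180° − 155.06°| = 24.94°
24.94° ≤ 2α = 57.62°  →  valid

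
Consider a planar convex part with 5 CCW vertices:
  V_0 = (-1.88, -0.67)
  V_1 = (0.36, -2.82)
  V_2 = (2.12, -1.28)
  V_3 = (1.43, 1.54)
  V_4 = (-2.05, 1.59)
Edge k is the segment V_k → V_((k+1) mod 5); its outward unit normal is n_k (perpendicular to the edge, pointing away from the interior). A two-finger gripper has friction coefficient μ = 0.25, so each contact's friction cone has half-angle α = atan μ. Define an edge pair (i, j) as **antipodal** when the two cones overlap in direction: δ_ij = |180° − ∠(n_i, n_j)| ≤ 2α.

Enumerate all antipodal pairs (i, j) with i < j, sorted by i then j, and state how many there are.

α = atan 0.25 = 14.04°;  2α = 28.07°
n_0 = (-0.6925, -0.7215)
n_1 = (+0.6585, -0.7526)
n_2 = (+0.9713, +0.2377)
n_3 = (+0.0144, +0.9999)
n_4 = (-0.9972, -0.0750)
  (0,1): δ = 94.99°  ·
  (0,2): δ = 32.43°  ·
  (0,3): δ = 43.00°  ·
  (0,4): δ = 138.13°  ·
  (1,2): δ = 117.44°  ·
  (1,3): δ = 42.01°  ·
  (1,4): δ = 53.12°  ·
  (2,3): δ = 104.57°  ·
  (2,4): δ = 9.45°  ✓
  (3,4): δ = 84.88°  ·
antipodal pairs: 1

count = 1; pairs: (2,4)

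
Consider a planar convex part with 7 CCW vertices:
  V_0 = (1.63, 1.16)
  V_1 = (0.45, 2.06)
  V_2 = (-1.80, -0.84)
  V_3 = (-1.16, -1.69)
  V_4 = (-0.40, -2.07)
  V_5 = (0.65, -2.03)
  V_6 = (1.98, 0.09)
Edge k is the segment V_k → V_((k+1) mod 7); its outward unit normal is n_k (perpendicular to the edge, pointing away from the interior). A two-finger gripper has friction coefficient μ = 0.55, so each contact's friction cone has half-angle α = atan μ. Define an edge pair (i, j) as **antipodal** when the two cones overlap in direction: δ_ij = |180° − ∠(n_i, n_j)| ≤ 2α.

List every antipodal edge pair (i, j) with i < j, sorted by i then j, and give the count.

α = atan 0.55 = 28.81°;  2α = 57.62°
n_0 = (+0.6064, +0.7951)
n_1 = (-0.7901, +0.6130)
n_2 = (-0.7989, -0.6015)
n_3 = (-0.4472, -0.8944)
n_4 = (+0.0381, -0.9993)
n_5 = (+0.8471, -0.5314)
n_6 = (+0.9504, +0.3109)
  (0,1): δ = 90.47°  ·
  (0,2): δ = 15.69°  ✓
  (0,3): δ = 10.77°  ✓
  (0,4): δ = 39.51°  ✓
  (0,5): δ = 95.23°  ·
  (0,6): δ = 145.45°  ·
  (1,2): δ = 105.22°  ·
  (1,3): δ = 78.76°  ·
  (1,4): δ = 50.01°  ✓
  (1,5): δ = 5.70°  ✓
  (1,6): δ = 55.92°  ✓
  (2,3): δ = 153.54°  ·
  (2,4): δ = 124.80°  ·
  (2,5): δ = 69.08°  ·
  (2,6): δ = 18.86°  ✓
  (3,4): δ = 151.25°  ·
  (3,5): δ = 95.54°  ·
  (3,6): δ = 45.32°  ✓
  (4,5): δ = 124.28°  ·
  (4,6): δ = 74.07°  ·
  (5,6): δ = 129.78°  ·
antipodal pairs: 8

count = 8; pairs: (0,2), (0,3), (0,4), (1,4), (1,5), (1,6), (2,6), (3,6)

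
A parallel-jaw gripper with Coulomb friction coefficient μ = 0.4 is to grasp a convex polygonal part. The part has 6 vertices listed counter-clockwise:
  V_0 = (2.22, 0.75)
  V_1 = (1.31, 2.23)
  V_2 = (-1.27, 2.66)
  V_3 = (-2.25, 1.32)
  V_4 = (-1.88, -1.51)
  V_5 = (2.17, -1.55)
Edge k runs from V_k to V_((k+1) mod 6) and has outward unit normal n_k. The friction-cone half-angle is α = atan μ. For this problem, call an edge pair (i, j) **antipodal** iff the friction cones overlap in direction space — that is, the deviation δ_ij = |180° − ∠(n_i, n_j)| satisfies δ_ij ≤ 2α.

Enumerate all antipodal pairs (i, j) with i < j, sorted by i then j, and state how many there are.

count = 4; pairs: (0,3), (1,4), (2,5), (3,5)

α = atan 0.4 = 21.80°;  2α = 43.60°
n_0 = (+0.8519, +0.5238)
n_1 = (+0.1644, +0.9864)
n_2 = (-0.8072, +0.5903)
n_3 = (-0.9916, -0.1296)
n_4 = (-0.0099, -1.0000)
n_5 = (+0.9998, -0.0217)
  (0,1): δ = 131.05°  ·
  (0,2): δ = 67.77°  ·
  (0,3): δ = 24.14°  ✓
  (0,4): δ = 57.85°  ·
  (0,5): δ = 147.17°  ·
  (1,2): δ = 116.72°  ·
  (1,3): δ = 73.09°  ·
  (1,4): δ = 8.90°  ✓
  (1,5): δ = 98.22°  ·
  (2,3): δ = 136.37°  ·
  (2,4): δ = 54.39°  ·
  (2,5): δ = 34.93°  ✓
  (3,4): δ = 98.01°  ·
  (3,5): δ = 8.69°  ✓
  (4,5): δ = 90.68°  ·
antipodal pairs: 4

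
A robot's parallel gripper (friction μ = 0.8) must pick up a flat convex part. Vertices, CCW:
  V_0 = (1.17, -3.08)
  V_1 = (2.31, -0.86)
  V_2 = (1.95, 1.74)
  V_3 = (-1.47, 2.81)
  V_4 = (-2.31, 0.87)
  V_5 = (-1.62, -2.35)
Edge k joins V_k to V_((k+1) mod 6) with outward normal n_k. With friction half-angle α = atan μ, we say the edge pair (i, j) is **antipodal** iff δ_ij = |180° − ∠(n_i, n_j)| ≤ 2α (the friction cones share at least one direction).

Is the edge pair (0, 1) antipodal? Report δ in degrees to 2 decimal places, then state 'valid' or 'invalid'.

δ = 144.94°, invalid

α = atan 0.8 = 38.66°;  2α = 77.32°
edge 0: e_0 = (+1.14, +2.22);  n_0 = (+0.8896, -0.4568)
edge 1: e_1 = (-0.36, +2.60);  n_1 = (+0.9905, +0.1372)
∠(n_0, n_1) = 35.06°
δ = |180° − 35.06°| = 144.94°
144.94° > 2α = 77.32°  →  invalid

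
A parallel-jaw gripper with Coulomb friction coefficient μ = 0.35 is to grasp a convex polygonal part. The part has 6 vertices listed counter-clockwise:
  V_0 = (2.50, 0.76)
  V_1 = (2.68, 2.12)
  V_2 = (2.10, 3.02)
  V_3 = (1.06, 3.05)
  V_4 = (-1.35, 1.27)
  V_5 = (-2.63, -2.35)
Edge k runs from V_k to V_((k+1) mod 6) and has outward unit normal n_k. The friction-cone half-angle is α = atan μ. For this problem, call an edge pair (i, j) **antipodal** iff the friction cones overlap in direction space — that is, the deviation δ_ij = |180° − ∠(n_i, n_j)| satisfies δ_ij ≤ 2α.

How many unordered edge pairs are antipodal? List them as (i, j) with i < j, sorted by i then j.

count = 3; pairs: (0,4), (2,5), (3,5)

α = atan 0.35 = 19.29°;  2α = 38.58°
n_0 = (+0.9914, -0.1312)
n_1 = (+0.8406, +0.5417)
n_2 = (+0.0288, +0.9996)
n_3 = (-0.5941, +0.8044)
n_4 = (-0.9428, +0.3334)
n_5 = (+0.5184, -0.8551)
  (0,1): δ = 139.66°  ·
  (0,2): δ = 84.11°  ·
  (0,3): δ = 46.01°  ·
  (0,4): δ = 11.93°  ✓
  (0,5): δ = 128.77°  ·
  (1,2): δ = 124.45°  ·
  (1,3): δ = 86.35°  ·
  (1,4): δ = 52.27°  ·
  (1,5): δ = 88.43°  ·
  (2,3): δ = 141.90°  ·
  (2,4): δ = 107.82°  ·
  (2,5): δ = 32.88°  ✓
  (3,4): δ = 145.92°  ·
  (3,5): δ = 5.22°  ✓
  (4,5): δ = 39.30°  ·
antipodal pairs: 3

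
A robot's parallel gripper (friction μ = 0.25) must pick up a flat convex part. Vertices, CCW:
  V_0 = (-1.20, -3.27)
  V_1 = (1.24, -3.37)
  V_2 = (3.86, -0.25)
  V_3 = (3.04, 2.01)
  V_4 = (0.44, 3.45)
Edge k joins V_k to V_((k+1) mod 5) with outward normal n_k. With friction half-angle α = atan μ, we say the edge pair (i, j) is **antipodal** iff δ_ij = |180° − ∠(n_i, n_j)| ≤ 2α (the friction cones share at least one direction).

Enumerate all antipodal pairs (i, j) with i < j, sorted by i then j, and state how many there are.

count = 2; pairs: (0,3), (1,4)

α = atan 0.25 = 14.04°;  2α = 28.07°
n_0 = (-0.0409, -0.9992)
n_1 = (+0.7658, -0.6431)
n_2 = (+0.9400, +0.3411)
n_3 = (+0.4845, +0.8748)
n_4 = (-0.9715, +0.2371)
  (0,1): δ = 127.67°  ·
  (0,2): δ = 67.71°  ·
  (0,3): δ = 26.63°  ✓
  (0,4): δ = 78.63°  ·
  (1,2): δ = 120.04°  ·
  (1,3): δ = 78.96°  ·
  (1,4): δ = 26.31°  ✓
  (2,3): δ = 138.92°  ·
  (2,4): δ = 33.66°  ·
  (3,4): δ = 74.74°  ·
antipodal pairs: 2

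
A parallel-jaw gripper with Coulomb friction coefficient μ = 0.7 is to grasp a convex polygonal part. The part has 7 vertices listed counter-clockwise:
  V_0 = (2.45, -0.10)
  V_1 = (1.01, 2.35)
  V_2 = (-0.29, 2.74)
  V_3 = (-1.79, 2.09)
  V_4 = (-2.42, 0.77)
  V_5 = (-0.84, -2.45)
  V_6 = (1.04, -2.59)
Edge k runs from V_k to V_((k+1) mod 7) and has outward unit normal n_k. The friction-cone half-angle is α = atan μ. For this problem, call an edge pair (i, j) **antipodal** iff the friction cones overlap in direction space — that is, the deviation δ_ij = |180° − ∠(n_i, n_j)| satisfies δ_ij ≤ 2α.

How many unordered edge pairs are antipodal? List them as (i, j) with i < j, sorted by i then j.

count = 10; pairs: (0,3), (0,4), (0,5), (1,4), (1,5), (2,5), (2,6), (3,5), (3,6), (4,6)

α = atan 0.7 = 34.99°;  2α = 69.98°
n_0 = (+0.8621, +0.5067)
n_1 = (+0.2873, +0.9578)
n_2 = (-0.3976, +0.9176)
n_3 = (-0.9025, +0.4307)
n_4 = (-0.8977, -0.4405)
n_5 = (-0.0743, -0.9972)
n_6 = (+0.8702, -0.4927)
  (0,1): δ = 137.14°  ·
  (0,2): δ = 97.02°  ·
  (0,3): δ = 55.96°  ✓
  (0,4): δ = 4.31°  ✓
  (0,5): δ = 55.30°  ✓
  (0,6): δ = 120.03°  ·
  (1,2): δ = 139.87°  ·
  (1,3): δ = 98.81°  ·
  (1,4): δ = 47.16°  ✓
  (1,5): δ = 12.44°  ✓
  (1,6): δ = 77.18°  ·
  (2,3): δ = 138.94°  ·
  (2,4): δ = 87.29°  ·
  (2,5): δ = 27.69°  ✓
  (2,6): δ = 37.05°  ✓
  (3,4): δ = 128.35°  ·
  (3,5): δ = 68.74°  ✓
  (3,6): δ = 4.01°  ✓
  (4,5): δ = 120.40°  ·
  (4,6): δ = 55.66°  ✓
  (5,6): δ = 115.26°  ·
antipodal pairs: 10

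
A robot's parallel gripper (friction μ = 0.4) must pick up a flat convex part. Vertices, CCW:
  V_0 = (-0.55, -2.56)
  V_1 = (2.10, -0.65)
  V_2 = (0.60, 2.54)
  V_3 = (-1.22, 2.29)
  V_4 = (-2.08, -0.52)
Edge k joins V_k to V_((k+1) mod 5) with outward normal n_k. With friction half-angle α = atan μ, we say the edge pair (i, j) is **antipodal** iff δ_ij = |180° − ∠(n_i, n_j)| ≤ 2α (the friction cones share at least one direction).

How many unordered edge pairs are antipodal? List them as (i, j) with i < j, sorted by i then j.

α = atan 0.4 = 21.80°;  2α = 43.60°
n_0 = (+0.5847, -0.8112)
n_1 = (+0.9049, +0.4255)
n_2 = (-0.1361, +0.9907)
n_3 = (-0.9562, +0.2927)
n_4 = (-0.8000, -0.6000)
  (0,1): δ = 100.60°  ·
  (0,2): δ = 27.96°  ✓
  (0,3): δ = 37.20°  ✓
  (0,4): δ = 91.09°  ·
  (1,2): δ = 107.36°  ·
  (1,3): δ = 42.20°  ✓
  (1,4): δ = 11.69°  ✓
  (2,3): δ = 114.84°  ·
  (2,4): δ = 60.95°  ·
  (3,4): δ = 126.11°  ·
antipodal pairs: 4

count = 4; pairs: (0,2), (0,3), (1,3), (1,4)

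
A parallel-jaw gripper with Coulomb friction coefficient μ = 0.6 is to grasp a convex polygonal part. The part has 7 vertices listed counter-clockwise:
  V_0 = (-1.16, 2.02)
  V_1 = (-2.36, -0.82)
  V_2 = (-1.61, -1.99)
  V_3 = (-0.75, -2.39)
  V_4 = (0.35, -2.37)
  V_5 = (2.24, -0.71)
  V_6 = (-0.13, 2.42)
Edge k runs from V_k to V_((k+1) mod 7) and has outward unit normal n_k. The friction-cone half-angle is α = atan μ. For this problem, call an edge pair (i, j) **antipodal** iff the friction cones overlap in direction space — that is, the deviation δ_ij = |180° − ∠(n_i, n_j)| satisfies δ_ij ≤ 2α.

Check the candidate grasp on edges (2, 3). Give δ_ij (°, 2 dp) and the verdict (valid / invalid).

α = atan 0.6 = 30.96°;  2α = 61.93°
edge 2: e_2 = (+0.86, -0.40);  n_2 = (-0.4217, -0.9067)
edge 3: e_3 = (+1.10, +0.02);  n_3 = (+0.0182, -0.9998)
∠(n_2, n_3) = 25.99°
δ = |180° − 25.99°| = 154.01°
154.01° > 2α = 61.93°  →  invalid

δ = 154.01°, invalid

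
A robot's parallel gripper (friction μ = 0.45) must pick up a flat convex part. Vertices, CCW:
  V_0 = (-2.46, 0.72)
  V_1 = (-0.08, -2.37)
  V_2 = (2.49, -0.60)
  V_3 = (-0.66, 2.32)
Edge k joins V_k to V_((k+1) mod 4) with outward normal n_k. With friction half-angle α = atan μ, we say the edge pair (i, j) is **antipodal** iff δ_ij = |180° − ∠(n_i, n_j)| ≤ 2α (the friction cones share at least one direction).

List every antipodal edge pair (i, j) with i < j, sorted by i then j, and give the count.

count = 2; pairs: (0,2), (1,3)

α = atan 0.45 = 24.23°;  2α = 48.46°
n_0 = (-0.7922, -0.6102)
n_1 = (+0.5672, -0.8236)
n_2 = (+0.6798, +0.7334)
n_3 = (-0.6644, +0.7474)
  (0,1): δ = 93.05°  ·
  (0,2): δ = 9.57°  ✓
  (0,3): δ = 94.03°  ·
  (1,2): δ = 77.39°  ·
  (1,3): δ = 7.08°  ✓
  (2,3): δ = 95.54°  ·
antipodal pairs: 2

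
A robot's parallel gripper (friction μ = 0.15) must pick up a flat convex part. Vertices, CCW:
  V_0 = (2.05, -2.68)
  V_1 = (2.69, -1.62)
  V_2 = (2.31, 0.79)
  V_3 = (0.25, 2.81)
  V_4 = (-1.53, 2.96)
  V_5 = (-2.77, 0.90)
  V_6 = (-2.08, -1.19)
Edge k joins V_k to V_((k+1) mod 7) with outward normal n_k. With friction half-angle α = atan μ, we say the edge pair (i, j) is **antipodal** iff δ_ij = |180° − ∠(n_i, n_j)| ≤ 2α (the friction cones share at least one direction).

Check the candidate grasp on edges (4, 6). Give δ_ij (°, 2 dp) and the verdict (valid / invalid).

α = atan 0.15 = 8.53°;  2α = 17.06°
edge 4: e_4 = (-1.24, -2.06);  n_4 = (-0.8568, +0.5157)
edge 6: e_6 = (+4.13, -1.49);  n_6 = (-0.3394, -0.9407)
∠(n_4, n_6) = 101.21°
δ = |180° − 101.21°| = 78.79°
78.79° > 2α = 17.06°  →  invalid

δ = 78.79°, invalid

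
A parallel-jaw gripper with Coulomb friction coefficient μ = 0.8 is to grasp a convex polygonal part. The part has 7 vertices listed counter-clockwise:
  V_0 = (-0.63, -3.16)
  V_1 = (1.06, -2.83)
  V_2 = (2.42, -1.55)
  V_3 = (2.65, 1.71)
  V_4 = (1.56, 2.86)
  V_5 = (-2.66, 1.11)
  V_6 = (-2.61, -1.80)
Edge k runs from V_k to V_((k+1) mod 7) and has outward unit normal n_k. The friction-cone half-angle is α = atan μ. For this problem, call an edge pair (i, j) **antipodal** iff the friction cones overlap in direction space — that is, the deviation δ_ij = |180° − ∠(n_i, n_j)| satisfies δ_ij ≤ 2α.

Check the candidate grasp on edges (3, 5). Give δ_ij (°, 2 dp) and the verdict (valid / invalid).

δ = 42.48°, valid

α = atan 0.8 = 38.66°;  2α = 77.32°
edge 3: e_3 = (-1.09, +1.15);  n_3 = (+0.7258, +0.6879)
edge 5: e_5 = (+0.05, -2.91);  n_5 = (-0.9999, -0.0172)
∠(n_3, n_5) = 137.52°
δ = |180° − 137.52°| = 42.48°
42.48° ≤ 2α = 77.32°  →  valid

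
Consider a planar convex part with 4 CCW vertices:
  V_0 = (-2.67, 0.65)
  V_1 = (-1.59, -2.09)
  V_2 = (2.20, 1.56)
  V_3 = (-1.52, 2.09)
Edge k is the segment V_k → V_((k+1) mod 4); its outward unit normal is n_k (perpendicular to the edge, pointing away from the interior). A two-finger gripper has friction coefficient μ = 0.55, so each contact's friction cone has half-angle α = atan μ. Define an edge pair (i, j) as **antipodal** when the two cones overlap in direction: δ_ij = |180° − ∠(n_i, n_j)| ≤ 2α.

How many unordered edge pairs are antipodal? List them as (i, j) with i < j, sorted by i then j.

α = atan 0.55 = 28.81°;  2α = 57.62°
n_0 = (-0.9303, -0.3667)
n_1 = (+0.6937, -0.7203)
n_2 = (+0.1410, +0.9900)
n_3 = (-0.7814, +0.6240)
  (0,1): δ = 67.59°  ·
  (0,2): δ = 60.38°  ·
  (0,3): δ = 119.88°  ·
  (1,2): δ = 52.03°  ✓
  (1,3): δ = 7.47°  ✓
  (2,3): δ = 120.50°  ·
antipodal pairs: 2

count = 2; pairs: (1,2), (1,3)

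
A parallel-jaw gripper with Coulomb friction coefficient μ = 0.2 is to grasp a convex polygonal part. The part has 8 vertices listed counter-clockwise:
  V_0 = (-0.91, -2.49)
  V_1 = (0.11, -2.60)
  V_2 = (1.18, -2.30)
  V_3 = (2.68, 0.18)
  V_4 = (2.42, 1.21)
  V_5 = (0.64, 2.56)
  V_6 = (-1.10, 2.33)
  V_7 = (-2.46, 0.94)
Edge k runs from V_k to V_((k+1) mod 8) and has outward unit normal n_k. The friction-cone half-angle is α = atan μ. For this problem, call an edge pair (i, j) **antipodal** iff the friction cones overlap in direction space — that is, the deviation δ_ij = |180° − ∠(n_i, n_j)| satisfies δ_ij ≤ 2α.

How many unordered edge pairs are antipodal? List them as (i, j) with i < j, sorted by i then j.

α = atan 0.2 = 11.31°;  2α = 22.62°
n_0 = (-0.1072, -0.9942)
n_1 = (+0.2700, -0.9629)
n_2 = (+0.8557, -0.5175)
n_3 = (+0.9696, +0.2447)
n_4 = (+0.6043, +0.7968)
n_5 = (-0.1310, +0.9914)
n_6 = (-0.7148, +0.6994)
n_7 = (-0.9113, -0.4118)
  (0,1): δ = 158.18°  ·
  (0,2): δ = 115.01°  ·
  (0,3): δ = 69.68°  ·
  (0,4): δ = 31.02°  ·
  (0,5): δ = 13.69°  ✓
  (0,6): δ = 51.78°  ·
  (0,7): δ = 120.47°  ·
  (1,2): δ = 136.83°  ·
  (1,3): δ = 91.50°  ·
  (1,4): δ = 52.84°  ·
  (1,5): δ = 8.13°  ✓
  (1,6): δ = 29.96°  ·
  (1,7): δ = 98.66°  ·
  (2,3): δ = 134.67°  ·
  (2,4): δ = 96.01°  ·
  (2,5): δ = 51.30°  ·
  (2,6): δ = 13.21°  ✓
  (2,7): δ = 55.49°  ·
  (3,4): δ = 141.34°  ·
  (3,5): δ = 96.64°  ·
  (3,6): δ = 58.54°  ·
  (3,7): δ = 10.15°  ✓
  (4,5): δ = 135.29°  ·
  (4,6): δ = 97.20°  ·
  (4,7): δ = 28.50°  ·
  (5,6): δ = 141.90°  ·
  (5,7): δ = 73.21°  ·
  (6,7): δ = 111.31°  ·
antipodal pairs: 4

count = 4; pairs: (0,5), (1,5), (2,6), (3,7)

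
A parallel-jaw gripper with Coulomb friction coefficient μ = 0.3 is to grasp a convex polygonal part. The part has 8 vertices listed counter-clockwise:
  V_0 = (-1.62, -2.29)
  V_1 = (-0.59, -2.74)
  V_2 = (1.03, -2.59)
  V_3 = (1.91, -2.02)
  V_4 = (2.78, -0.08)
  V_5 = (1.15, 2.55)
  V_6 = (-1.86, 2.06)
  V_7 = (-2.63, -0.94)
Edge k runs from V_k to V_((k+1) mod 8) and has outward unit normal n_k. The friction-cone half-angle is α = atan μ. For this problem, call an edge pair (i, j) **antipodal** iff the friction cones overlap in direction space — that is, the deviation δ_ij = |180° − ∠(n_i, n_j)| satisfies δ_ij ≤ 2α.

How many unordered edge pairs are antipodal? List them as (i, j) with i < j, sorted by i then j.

α = atan 0.3 = 16.70°;  2α = 33.40°
n_0 = (-0.4004, -0.9164)
n_1 = (+0.0922, -0.9957)
n_2 = (+0.5436, -0.8393)
n_3 = (+0.9124, -0.4092)
n_4 = (+0.8500, +0.5268)
n_5 = (-0.1607, +0.9870)
n_6 = (-0.9686, +0.2486)
n_7 = (-0.8007, -0.5991)
  (0,1): δ = 151.11°  ·
  (0,2): δ = 123.47°  ·
  (0,3): δ = 90.55°  ·
  (0,4): δ = 34.61°  ·
  (0,5): δ = 32.85°  ✓
  (0,6): δ = 99.21°  ·
  (0,7): δ = 150.40°  ·
  (1,2): δ = 152.36°  ·
  (1,3): δ = 119.44°  ·
  (1,4): δ = 63.50°  ·
  (1,5): δ = 3.96°  ✓
  (1,6): δ = 70.31°  ·
  (1,7): δ = 121.51°  ·
  (2,3): δ = 147.09°  ·
  (2,4): δ = 91.14°  ·
  (2,5): δ = 23.69°  ✓
  (2,6): δ = 42.67°  ·
  (2,7): δ = 93.87°  ·
  (3,4): δ = 124.06°  ·
  (3,5): δ = 56.60°  ·
  (3,6): δ = 9.76°  ✓
  (3,7): δ = 60.96°  ·
  (4,5): δ = 112.54°  ·
  (4,6): δ = 46.18°  ·
  (4,7): δ = 5.01°  ✓
  (5,6): δ = 113.64°  ·
  (5,7): δ = 62.44°  ·
  (6,7): δ = 128.80°  ·
antipodal pairs: 5

count = 5; pairs: (0,5), (1,5), (2,5), (3,6), (4,7)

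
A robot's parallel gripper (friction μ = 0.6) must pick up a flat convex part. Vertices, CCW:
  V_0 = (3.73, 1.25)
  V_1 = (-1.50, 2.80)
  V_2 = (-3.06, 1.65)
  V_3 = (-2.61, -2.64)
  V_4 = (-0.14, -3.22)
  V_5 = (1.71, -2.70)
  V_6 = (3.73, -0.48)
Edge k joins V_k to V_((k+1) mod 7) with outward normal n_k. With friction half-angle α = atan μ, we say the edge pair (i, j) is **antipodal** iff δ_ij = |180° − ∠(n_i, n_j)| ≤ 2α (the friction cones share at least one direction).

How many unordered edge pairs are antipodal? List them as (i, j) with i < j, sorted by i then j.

α = atan 0.6 = 30.96°;  2α = 61.93°
n_0 = (+0.2842, +0.9588)
n_1 = (-0.5934, +0.8049)
n_2 = (-0.9945, -0.1043)
n_3 = (-0.2286, -0.9735)
n_4 = (+0.2706, -0.9627)
n_5 = (+0.7396, -0.6730)
n_6 = (+1.0000, -0.0000)
  (0,1): δ = 127.10°  ·
  (0,2): δ = 67.50°  ·
  (0,3): δ = 3.29°  ✓
  (0,4): δ = 32.21°  ✓
  (0,5): δ = 64.21°  ·
  (0,6): δ = 106.51°  ·
  (1,2): δ = 120.41°  ·
  (1,3): δ = 49.61°  ✓
  (1,4): δ = 20.70°  ✓
  (1,5): δ = 11.30°  ✓
  (1,6): δ = 53.60°  ✓
  (2,3): δ = 109.20°  ·
  (2,4): δ = 80.29°  ·
  (2,5): δ = 48.29°  ✓
  (2,6): δ = 5.99°  ✓
  (3,4): δ = 151.09°  ·
  (3,5): δ = 119.08°  ·
  (3,6): δ = 76.79°  ·
  (4,5): δ = 148.00°  ·
  (4,6): δ = 105.70°  ·
  (5,6): δ = 137.70°  ·
antipodal pairs: 8

count = 8; pairs: (0,3), (0,4), (1,3), (1,4), (1,5), (1,6), (2,5), (2,6)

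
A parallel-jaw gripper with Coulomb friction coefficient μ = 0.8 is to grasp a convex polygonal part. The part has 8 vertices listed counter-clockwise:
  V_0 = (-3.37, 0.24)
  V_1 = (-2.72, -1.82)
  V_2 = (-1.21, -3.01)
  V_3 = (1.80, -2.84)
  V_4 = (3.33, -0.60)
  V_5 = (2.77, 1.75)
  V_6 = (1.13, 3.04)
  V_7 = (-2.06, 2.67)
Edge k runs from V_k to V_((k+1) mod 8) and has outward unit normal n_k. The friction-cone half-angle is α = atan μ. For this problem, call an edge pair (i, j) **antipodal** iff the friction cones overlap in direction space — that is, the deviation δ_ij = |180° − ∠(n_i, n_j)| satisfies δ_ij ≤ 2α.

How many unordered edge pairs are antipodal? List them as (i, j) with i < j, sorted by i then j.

count = 12; pairs: (0,3), (0,4), (0,5), (1,4), (1,5), (1,6), (2,5), (2,6), (2,7), (3,6), (3,7), (4,7)

α = atan 0.8 = 38.66°;  2α = 77.32°
n_0 = (-0.9537, -0.3009)
n_1 = (-0.6190, -0.7854)
n_2 = (+0.0564, -0.9984)
n_3 = (+0.8258, -0.5640)
n_4 = (+0.9728, +0.2318)
n_5 = (+0.6182, +0.7860)
n_6 = (-0.1152, +0.9933)
n_7 = (-0.8802, +0.4745)
  (0,1): δ = 145.75°  ·
  (0,2): δ = 104.28°  ·
  (0,3): δ = 51.85°  ✓
  (0,4): δ = 4.11°  ✓
  (0,5): δ = 34.30°  ✓
  (0,6): δ = 79.10°  ·
  (0,7): δ = 134.16°  ·
  (1,2): δ = 138.53°  ·
  (1,3): δ = 86.09°  ·
  (1,4): δ = 38.36°  ✓
  (1,5): δ = 0.05°  ✓
  (1,6): δ = 44.86°  ✓
  (1,7): δ = 99.91°  ·
  (2,3): δ = 127.57°  ·
  (2,4): δ = 79.83°  ·
  (2,5): δ = 41.42°  ✓
  (2,6): δ = 3.38°  ✓
  (2,7): δ = 58.44°  ✓
  (3,4): δ = 132.26°  ·
  (3,5): δ = 93.85°  ·
  (3,6): δ = 49.05°  ✓
  (3,7): δ = 6.01°  ✓
  (4,5): δ = 141.59°  ·
  (4,6): δ = 96.79°  ·
  (4,7): δ = 41.73°  ✓
  (5,6): δ = 135.20°  ·
  (5,7): δ = 80.14°  ·
  (6,7): δ = 124.94°  ·
antipodal pairs: 12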